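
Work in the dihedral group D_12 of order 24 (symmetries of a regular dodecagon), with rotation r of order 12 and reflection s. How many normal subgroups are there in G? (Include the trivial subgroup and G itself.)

9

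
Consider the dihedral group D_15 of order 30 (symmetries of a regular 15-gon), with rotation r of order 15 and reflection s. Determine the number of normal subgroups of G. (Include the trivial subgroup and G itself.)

G has 28 subgroups. Checking conjugation-invariance by order — order 1: 1/1 normal; order 2: 0/15 normal; order 3: 1/1 normal; order 5: 1/1 normal; order 6: 0/5 normal; order 10: 0/3 normal; order 15: 1/1 normal; order 30: 1/1 normal.
Total normal subgroups: 5.

5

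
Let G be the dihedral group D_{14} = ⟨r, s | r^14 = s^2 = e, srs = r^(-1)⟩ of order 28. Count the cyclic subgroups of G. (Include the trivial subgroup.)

18

A cyclic subgroup of order d is generated by each of its φ(d) elements of order d, so the cyclic subgroups of order d number (#elements of order d)/φ(d).
Cyclic subgroups by order — order 1: 1; order 2: 15; order 7: 1; order 14: 1.
Total: 18.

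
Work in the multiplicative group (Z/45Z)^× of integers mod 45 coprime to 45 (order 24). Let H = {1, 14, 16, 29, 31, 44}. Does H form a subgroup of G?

|H| = 6 divides |G| = 24, consistent with Lagrange.
H contains the identity, every element's inverse is in H, and H is closed under ·: it is a subgroup.
In fact H = ⟨29⟩.

Yes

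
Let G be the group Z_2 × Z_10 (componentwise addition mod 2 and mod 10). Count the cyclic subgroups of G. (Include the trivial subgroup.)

A cyclic subgroup of order d is generated by each of its φ(d) elements of order d, so the cyclic subgroups of order d number (#elements of order d)/φ(d).
Cyclic subgroups by order — order 1: 1; order 2: 3; order 5: 1; order 10: 3.
Total: 8.

8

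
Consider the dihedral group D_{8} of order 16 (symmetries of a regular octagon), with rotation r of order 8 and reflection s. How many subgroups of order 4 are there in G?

|G| = 16 and 4 | 16, so subgroups of order 4 are possible by Lagrange.
The subgroups of order 4 are: {e, r^2, r^4, r^6}; {e, r^4, r^2s, r^6s}; {e, r^4, r^3s, r^7s}; {e, r^4, s, r^4s}; … (5 in all).
So G has 5 subgroups of order 4.

5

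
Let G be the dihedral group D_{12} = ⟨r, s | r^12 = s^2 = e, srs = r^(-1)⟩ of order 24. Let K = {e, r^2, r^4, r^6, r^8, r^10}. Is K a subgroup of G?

Yes

|K| = 6 divides |G| = 24, consistent with Lagrange.
K contains the identity, every element's inverse is in K, and K is closed under ·: it is a subgroup.
In fact K = ⟨r^10⟩.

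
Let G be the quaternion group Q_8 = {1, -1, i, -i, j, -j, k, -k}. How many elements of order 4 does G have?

The elements of order 4 are: i, -i, j, -j, k, -k.
That's 6.

6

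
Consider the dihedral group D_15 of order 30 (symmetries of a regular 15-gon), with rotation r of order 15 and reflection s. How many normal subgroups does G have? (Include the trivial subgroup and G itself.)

G has 28 subgroups. Checking conjugation-invariance by order — order 1: 1/1 normal; order 2: 0/15 normal; order 3: 1/1 normal; order 5: 1/1 normal; order 6: 0/5 normal; order 10: 0/3 normal; order 15: 1/1 normal; order 30: 1/1 normal.
Total normal subgroups: 5.

5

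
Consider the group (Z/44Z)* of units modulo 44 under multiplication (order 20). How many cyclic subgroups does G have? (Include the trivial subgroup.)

8

A cyclic subgroup of order d is generated by each of its φ(d) elements of order d, so the cyclic subgroups of order d number (#elements of order d)/φ(d).
Cyclic subgroups by order — order 1: 1; order 2: 3; order 5: 1; order 10: 3.
Total: 8.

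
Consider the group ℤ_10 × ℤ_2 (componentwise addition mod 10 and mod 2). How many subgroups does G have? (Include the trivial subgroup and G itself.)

|G| = 20, so by Lagrange every subgroup order divides 20. Divisors: 1, 2, 4, 5, 10, 20.
Subgroups by order — order 1: 1; order 2: 3; order 4: 1; order 5: 1; order 10: 3; order 20: 1.
Total: 1 + 3 + 1 + 1 + 3 + 1 = 10.

10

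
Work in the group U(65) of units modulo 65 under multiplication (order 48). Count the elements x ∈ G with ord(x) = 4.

Enumerating element orders in G gives 12 elements of order 4.

12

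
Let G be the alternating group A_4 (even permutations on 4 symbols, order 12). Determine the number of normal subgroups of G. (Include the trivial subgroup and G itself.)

3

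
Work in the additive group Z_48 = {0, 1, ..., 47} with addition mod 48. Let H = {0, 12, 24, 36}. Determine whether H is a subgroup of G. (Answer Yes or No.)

|H| = 4 divides |G| = 48, consistent with Lagrange.
H contains the identity, every element's inverse is in H, and H is closed under +: it is a subgroup.
In fact H = ⟨12⟩.

Yes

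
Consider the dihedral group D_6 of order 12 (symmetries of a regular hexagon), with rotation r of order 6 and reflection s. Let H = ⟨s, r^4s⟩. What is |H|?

|⟨s⟩| = 2 and |⟨r^4s⟩| = 2, so |H| is a multiple of lcm(2, 2) = 2 and divides |G| = 12.
Closing under the operation: H = {e, r^2, r^4, s, r^2s, r^4s}, so |H| = 6.

6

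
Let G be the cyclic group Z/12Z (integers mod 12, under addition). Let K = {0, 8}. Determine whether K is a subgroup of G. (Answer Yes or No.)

No

8 ∈ K but its inverse 4 ∉ K, so K is not a subgroup.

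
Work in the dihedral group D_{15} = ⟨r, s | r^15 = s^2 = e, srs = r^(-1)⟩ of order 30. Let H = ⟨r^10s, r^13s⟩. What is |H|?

|⟨r^10s⟩| = 2 and |⟨r^13s⟩| = 2, so |H| is a multiple of lcm(2, 2) = 2 and divides |G| = 30.
Closing under the operation: H = {e, r^3, r^6, r^9, r^12, rs, r^4s, r^7s, r^10s, r^13s}, so |H| = 10.

10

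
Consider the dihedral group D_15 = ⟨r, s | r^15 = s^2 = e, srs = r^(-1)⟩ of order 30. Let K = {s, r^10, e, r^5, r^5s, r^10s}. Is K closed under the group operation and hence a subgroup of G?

|K| = 6 divides |G| = 30, consistent with Lagrange.
K contains the identity, every element's inverse is in K, and K is closed under ·: it is a subgroup.

Yes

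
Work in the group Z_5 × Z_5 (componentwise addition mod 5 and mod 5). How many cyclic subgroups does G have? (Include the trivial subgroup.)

A cyclic subgroup of order d is generated by each of its φ(d) elements of order d, so the cyclic subgroups of order d number (#elements of order d)/φ(d).
Cyclic subgroups by order — order 1: 1; order 5: 6.
Total: 7.

7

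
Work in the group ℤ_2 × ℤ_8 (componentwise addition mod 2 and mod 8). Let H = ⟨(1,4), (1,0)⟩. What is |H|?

4

|⟨(1,4)⟩| = 2 and |⟨(1,0)⟩| = 2, so |H| is a multiple of lcm(2, 2) = 2 and divides |G| = 16.
Closing under the operation: H = {(0,0), (0,4), (1,0), (1,4)}, so |H| = 4.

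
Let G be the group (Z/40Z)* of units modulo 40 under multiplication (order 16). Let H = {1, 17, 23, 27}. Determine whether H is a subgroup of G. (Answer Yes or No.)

No

17 ∈ H but its inverse 33 ∉ H, so H is not a subgroup.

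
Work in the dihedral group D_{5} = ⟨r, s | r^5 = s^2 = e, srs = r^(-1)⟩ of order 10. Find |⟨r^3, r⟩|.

|⟨r^3⟩| = 5 and |⟨r⟩| = 5, so |H| is a multiple of lcm(5, 5) = 5 and divides |G| = 10.
Closing under the operation: H = {e, r, r^2, r^3, r^4}, so |H| = 5.

5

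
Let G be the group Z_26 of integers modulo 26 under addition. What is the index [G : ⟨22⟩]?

2

|⟨22⟩| = 13 and |G| = 26.
By Lagrange, [G : H] = |G|/|H| = 26/13 = 2.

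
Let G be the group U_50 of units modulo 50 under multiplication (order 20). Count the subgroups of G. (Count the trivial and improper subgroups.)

6

|G| = 20, so by Lagrange every subgroup order divides 20. Divisors: 1, 2, 4, 5, 10, 20.
Subgroups by order — order 1: 1; order 2: 1; order 4: 1; order 5: 1; order 10: 1; order 20: 1.
Total: 1 + 1 + 1 + 1 + 1 + 1 = 6.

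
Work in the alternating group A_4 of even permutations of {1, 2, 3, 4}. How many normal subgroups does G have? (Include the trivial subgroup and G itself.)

3

G has 10 subgroups. Checking conjugation-invariance by order — order 1: 1/1 normal; order 2: 0/3 normal; order 3: 0/4 normal; order 4: 1/1 normal; order 12: 1/1 normal.
Total normal subgroups: 3.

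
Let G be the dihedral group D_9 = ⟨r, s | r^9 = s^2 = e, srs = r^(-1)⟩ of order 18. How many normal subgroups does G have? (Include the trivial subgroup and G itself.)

4

G has 16 subgroups. Checking conjugation-invariance by order — order 1: 1/1 normal; order 2: 0/9 normal; order 3: 1/1 normal; order 6: 0/3 normal; order 9: 1/1 normal; order 18: 1/1 normal.
Total normal subgroups: 4.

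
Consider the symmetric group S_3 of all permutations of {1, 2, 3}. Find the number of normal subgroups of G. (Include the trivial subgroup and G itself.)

3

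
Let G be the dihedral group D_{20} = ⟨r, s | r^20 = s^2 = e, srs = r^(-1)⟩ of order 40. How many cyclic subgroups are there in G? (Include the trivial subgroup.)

Each element a generates a cyclic subgroup ⟨a⟩; distinct elements may generate the same one (a cyclic group of order d has φ(d) generators).
Cyclic subgroups by order — order 1: 1; order 2: 21; order 4: 1; order 5: 1; order 10: 1; order 20: 1.
Total: 26.

26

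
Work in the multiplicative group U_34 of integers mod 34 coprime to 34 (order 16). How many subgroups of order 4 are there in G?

1

|G| = 16 and 4 | 16, so subgroups of order 4 are possible by Lagrange.
The subgroups of order 4 are: {1, 13, 21, 33}.
So G has 1 subgroup of order 4.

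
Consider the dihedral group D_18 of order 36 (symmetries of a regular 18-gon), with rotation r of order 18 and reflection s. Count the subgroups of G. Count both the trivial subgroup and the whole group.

45

|G| = 36, so by Lagrange every subgroup order divides 36. Divisors: 1, 2, 3, 4, 6, 9, 12, 18, 36.
Subgroups by order — order 1: 1; order 2: 19; order 3: 1; order 4: 9; order 6: 7; order 9: 1; order 12: 3; order 18: 3; order 36: 1.
Total: 1 + 19 + 1 + 9 + 7 + 1 + 3 + 3 + 1 = 45.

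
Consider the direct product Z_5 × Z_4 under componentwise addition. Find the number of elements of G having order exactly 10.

An element (a,b) has order lcm(ord(a), ord(b)); count pairs with lcm equal to 10.
Enumerating gives 4 such elements.

4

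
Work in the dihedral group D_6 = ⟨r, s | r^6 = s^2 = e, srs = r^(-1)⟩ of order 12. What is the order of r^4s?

Computing powers of r^4s: the smallest k with (r^4s)^k = e is k = 2.

2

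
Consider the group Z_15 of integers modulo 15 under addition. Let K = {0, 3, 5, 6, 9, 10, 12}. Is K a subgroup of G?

No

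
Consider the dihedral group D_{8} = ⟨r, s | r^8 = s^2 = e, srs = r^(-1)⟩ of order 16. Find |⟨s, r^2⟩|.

|⟨s⟩| = 2 and |⟨r^2⟩| = 4, so |H| is a multiple of lcm(2, 4) = 4 and divides |G| = 16.
Closing under the operation: H = {e, r^2, r^4, r^6, s, r^2s, r^4s, r^6s}, so |H| = 8.

8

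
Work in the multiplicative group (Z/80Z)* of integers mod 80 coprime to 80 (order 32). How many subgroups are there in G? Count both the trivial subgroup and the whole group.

54

|G| = 32, so by Lagrange every subgroup order divides 32. Divisors: 1, 2, 4, 8, 16, 32.
Subgroups by order — order 1: 1; order 2: 7; order 4: 19; order 8: 19; order 16: 7; order 32: 1.
Total: 1 + 7 + 19 + 19 + 7 + 1 = 54.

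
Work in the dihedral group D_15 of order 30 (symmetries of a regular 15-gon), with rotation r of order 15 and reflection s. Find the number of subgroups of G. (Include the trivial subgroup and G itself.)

|G| = 30, so by Lagrange every subgroup order divides 30. Divisors: 1, 2, 3, 5, 6, 10, 15, 30.
Subgroups by order — order 1: 1; order 2: 15; order 3: 1; order 5: 1; order 6: 5; order 10: 3; order 15: 1; order 30: 1.
Total: 1 + 15 + 1 + 1 + 5 + 3 + 1 + 1 = 28.

28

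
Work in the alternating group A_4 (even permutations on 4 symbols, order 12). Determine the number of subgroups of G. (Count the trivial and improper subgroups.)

|G| = 12, so by Lagrange every subgroup order divides 12. Divisors: 1, 2, 3, 4, 6, 12.
Subgroups by order — order 1: 1; order 2: 3; order 3: 4; order 4: 1; order 6: 0; order 12: 1.
Total: 1 + 3 + 4 + 1 + 0 + 1 = 10.

10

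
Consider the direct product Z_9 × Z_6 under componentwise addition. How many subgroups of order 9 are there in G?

4

|G| = 54 and 9 | 54, so subgroups of order 9 are possible by Lagrange.
The subgroups of order 9 are: {(0,0), (0,2), (0,4), (3,0), (3,2), (3,4), (6,0), (6,2), (6,4)}; {(0,0), (1,0), (2,0), (3,0), (4,0), (5,0), (6,0), (7,0), (8,0)}; {(0,0), (1,2), (2,4), (3,0), (4,2), (5,4), (6,0), (7,2), (8,4)}; {(0,0), (1,4), (2,2), (3,0), (4,4), (5,2), (6,0), (7,4), (8,2)}.
So G has 4 subgroups of order 9.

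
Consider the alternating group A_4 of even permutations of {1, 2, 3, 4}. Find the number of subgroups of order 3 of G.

4

|G| = 12 and 3 | 12, so subgroups of order 3 are possible by Lagrange.
The subgroups of order 3 are: {e, (1 2 3), (1 3 2)}; {e, (1 2 4), (1 4 2)}; {e, (1 3 4), (1 4 3)}; {e, (2 3 4), (2 4 3)}.
So G has 4 subgroups of order 3.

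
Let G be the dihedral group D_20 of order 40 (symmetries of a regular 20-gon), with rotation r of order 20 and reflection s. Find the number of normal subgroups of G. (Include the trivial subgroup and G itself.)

G has 48 subgroups. Checking conjugation-invariance by order — order 1: 1/1 normal; order 2: 1/21 normal; order 4: 1/11 normal; order 5: 1/1 normal; order 8: 0/5 normal; order 10: 1/5 normal; order 20: 3/3 normal; order 40: 1/1 normal.
Total normal subgroups: 9.

9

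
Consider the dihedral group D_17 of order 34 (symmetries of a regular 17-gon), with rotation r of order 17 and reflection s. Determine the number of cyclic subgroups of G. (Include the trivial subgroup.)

19

Each element a generates a cyclic subgroup ⟨a⟩; distinct elements may generate the same one (a cyclic group of order d has φ(d) generators).
Cyclic subgroups by order — order 1: 1; order 2: 17; order 17: 1.
Total: 19.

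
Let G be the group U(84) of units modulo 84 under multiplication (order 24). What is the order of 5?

Compute successive powers of 5 mod 84: 5, 25, 41, 37, 17, 1; 5^6 ≡ 1 (mod 84).
So |⟨5⟩| = 6.

6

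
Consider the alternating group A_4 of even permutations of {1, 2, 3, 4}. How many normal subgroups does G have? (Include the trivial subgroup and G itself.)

G has 10 subgroups. Checking conjugation-invariance by order — order 1: 1/1 normal; order 2: 0/3 normal; order 3: 0/4 normal; order 4: 1/1 normal; order 12: 1/1 normal.
Total normal subgroups: 3.

3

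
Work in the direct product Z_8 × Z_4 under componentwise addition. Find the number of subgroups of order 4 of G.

7

|G| = 32 and 4 | 32, so subgroups of order 4 are possible by Lagrange.
The subgroups of order 4 are: {(0,0), (0,1), (0,2), (0,3)}; {(0,0), (0,2), (4,0), (4,2)}; {(0,0), (0,2), (4,1), (4,3)}; {(0,0), (2,0), (4,0), (6,0)}; … (7 in all).
So G has 7 subgroups of order 4.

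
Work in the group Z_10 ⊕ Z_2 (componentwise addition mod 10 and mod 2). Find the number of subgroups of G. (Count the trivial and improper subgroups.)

|G| = 20, so by Lagrange every subgroup order divides 20. Divisors: 1, 2, 4, 5, 10, 20.
Subgroups by order — order 1: 1; order 2: 3; order 4: 1; order 5: 1; order 10: 3; order 20: 1.
Total: 1 + 3 + 1 + 1 + 3 + 1 = 10.

10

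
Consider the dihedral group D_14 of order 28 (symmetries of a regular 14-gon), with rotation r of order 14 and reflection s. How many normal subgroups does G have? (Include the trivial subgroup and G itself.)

G has 28 subgroups. Checking conjugation-invariance by order — order 1: 1/1 normal; order 2: 1/15 normal; order 4: 0/7 normal; order 7: 1/1 normal; order 14: 3/3 normal; order 28: 1/1 normal.
Total normal subgroups: 7.

7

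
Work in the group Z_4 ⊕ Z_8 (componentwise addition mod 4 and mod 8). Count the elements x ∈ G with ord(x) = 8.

16

An element (a,b) has order lcm(ord(a), ord(b)); count pairs with lcm equal to 8.
Enumerating gives 16 such elements.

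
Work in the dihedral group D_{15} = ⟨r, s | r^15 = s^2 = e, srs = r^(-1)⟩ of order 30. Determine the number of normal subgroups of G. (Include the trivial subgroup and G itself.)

5

G has 28 subgroups. Checking conjugation-invariance by order — order 1: 1/1 normal; order 2: 0/15 normal; order 3: 1/1 normal; order 5: 1/1 normal; order 6: 0/5 normal; order 10: 0/3 normal; order 15: 1/1 normal; order 30: 1/1 normal.
Total normal subgroups: 5.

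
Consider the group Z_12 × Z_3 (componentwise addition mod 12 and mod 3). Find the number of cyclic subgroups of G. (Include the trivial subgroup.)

15

Group the elements of G by the cyclic subgroup they generate; each cyclic subgroup of order d accounts for φ(d) elements.
Cyclic subgroups by order — order 1: 1; order 2: 1; order 3: 4; order 4: 1; order 6: 4; order 12: 4.
Total: 15.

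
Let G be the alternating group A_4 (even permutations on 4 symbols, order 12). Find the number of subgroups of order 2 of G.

3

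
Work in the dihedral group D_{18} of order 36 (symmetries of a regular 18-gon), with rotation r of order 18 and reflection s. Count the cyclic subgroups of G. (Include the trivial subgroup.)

24

Each element a generates a cyclic subgroup ⟨a⟩; distinct elements may generate the same one (a cyclic group of order d has φ(d) generators).
Cyclic subgroups by order — order 1: 1; order 2: 19; order 3: 1; order 6: 1; order 9: 1; order 18: 1.
Total: 24.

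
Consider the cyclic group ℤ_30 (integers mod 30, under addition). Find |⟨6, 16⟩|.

15

|⟨6⟩| = 5 and |⟨16⟩| = 15, so |H| is a multiple of lcm(5, 15) = 15 and divides |G| = 30.
Closing under the operation: H = {0, 2, 4, 6, 8, 10, 12, 14, 16, 18, 20, 22, 24, 26, 28}, so |H| = 15.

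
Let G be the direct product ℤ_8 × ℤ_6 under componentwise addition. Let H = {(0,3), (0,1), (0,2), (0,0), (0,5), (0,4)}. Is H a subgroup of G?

|H| = 6 divides |G| = 48, consistent with Lagrange.
H contains the identity, every element's inverse is in H, and H is closed under +: it is a subgroup.
In fact H = ⟨(0,1)⟩.

Yes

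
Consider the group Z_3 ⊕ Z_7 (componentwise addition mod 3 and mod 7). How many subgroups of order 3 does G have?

|G| = 21 and 3 | 21, so subgroups of order 3 are possible by Lagrange.
The subgroups of order 3 are: {(0,0), (1,0), (2,0)}.
So G has 1 subgroup of order 3.

1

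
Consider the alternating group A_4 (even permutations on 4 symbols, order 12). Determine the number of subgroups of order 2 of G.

3

|G| = 12 and 2 | 12, so subgroups of order 2 are possible by Lagrange.
The subgroups of order 2 are: {e, (1 2)(3 4)}; {e, (1 3)(2 4)}; {e, (1 4)(2 3)}.
So G has 3 subgroups of order 2.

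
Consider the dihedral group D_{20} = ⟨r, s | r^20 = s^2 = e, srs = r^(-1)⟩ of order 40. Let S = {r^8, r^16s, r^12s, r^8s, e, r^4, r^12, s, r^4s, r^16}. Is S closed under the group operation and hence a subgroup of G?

Yes

|S| = 10 divides |G| = 40, consistent with Lagrange.
S contains the identity, every element's inverse is in S, and S is closed under ·: it is a subgroup.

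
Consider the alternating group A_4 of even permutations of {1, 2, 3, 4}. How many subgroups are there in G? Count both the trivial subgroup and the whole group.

|G| = 12, so by Lagrange every subgroup order divides 12. Divisors: 1, 2, 3, 4, 6, 12.
Subgroups by order — order 1: 1; order 2: 3; order 3: 4; order 4: 1; order 6: 0; order 12: 1.
Total: 1 + 3 + 4 + 1 + 0 + 1 = 10.

10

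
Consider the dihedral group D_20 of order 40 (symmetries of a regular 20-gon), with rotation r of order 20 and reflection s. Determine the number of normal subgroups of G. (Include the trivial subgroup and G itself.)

9

G has 48 subgroups. Checking conjugation-invariance by order — order 1: 1/1 normal; order 2: 1/21 normal; order 4: 1/11 normal; order 5: 1/1 normal; order 8: 0/5 normal; order 10: 1/5 normal; order 20: 3/3 normal; order 40: 1/1 normal.
Total normal subgroups: 9.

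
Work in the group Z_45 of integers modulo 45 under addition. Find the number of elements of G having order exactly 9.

In a cyclic group of order 45, the number of elements of order d (for d | 45) is φ(d).
φ(9) = 6.

6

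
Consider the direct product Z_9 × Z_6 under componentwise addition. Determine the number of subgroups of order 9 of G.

|G| = 54 and 9 | 54, so subgroups of order 9 are possible by Lagrange.
The subgroups of order 9 are: {(0,0), (0,2), (0,4), (3,0), (3,2), (3,4), (6,0), (6,2), (6,4)}; {(0,0), (1,0), (2,0), (3,0), (4,0), (5,0), (6,0), (7,0), (8,0)}; {(0,0), (1,2), (2,4), (3,0), (4,2), (5,4), (6,0), (7,2), (8,4)}; {(0,0), (1,4), (2,2), (3,0), (4,4), (5,2), (6,0), (7,4), (8,2)}.
So G has 4 subgroups of order 9.

4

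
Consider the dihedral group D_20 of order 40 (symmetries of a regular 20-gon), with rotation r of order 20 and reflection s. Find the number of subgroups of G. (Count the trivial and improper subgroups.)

48

|G| = 40, so by Lagrange every subgroup order divides 40. Divisors: 1, 2, 4, 5, 8, 10, 20, 40.
Subgroups by order — order 1: 1; order 2: 21; order 4: 11; order 5: 1; order 8: 5; order 10: 5; order 20: 3; order 40: 1.
Total: 1 + 21 + 11 + 1 + 5 + 5 + 3 + 1 = 48.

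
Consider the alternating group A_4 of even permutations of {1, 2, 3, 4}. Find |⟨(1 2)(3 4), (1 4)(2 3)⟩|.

|⟨(1 2)(3 4)⟩| = 2 and |⟨(1 4)(2 3)⟩| = 2, so |H| is a multiple of lcm(2, 2) = 2 and divides |G| = 12.
Closing under the operation: H = {e, (1 2)(3 4), (1 3)(2 4), (1 4)(2 3)}, so |H| = 4.

4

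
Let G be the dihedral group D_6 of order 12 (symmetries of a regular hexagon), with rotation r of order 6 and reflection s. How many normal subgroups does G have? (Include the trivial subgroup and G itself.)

7

G has 16 subgroups. Checking conjugation-invariance by order — order 1: 1/1 normal; order 2: 1/7 normal; order 3: 1/1 normal; order 4: 0/3 normal; order 6: 3/3 normal; order 12: 1/1 normal.
Total normal subgroups: 7.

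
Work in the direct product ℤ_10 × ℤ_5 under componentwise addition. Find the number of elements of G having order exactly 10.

24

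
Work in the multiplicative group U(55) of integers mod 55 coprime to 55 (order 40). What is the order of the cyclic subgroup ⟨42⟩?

Compute successive powers of 42 mod 55: 42, 4, 3, 16, 12, 9, 48, 36, …; 42^20 ≡ 1 (mod 55).
So |⟨42⟩| = 20.

20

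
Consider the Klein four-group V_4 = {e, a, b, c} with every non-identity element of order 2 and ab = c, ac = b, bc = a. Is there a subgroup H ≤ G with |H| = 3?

3 does not divide |G| = 4, so by Lagrange no subgroup of order 3 exists.

No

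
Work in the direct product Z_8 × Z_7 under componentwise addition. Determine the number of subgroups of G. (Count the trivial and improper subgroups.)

|G| = 56, so by Lagrange every subgroup order divides 56. Divisors: 1, 2, 4, 7, 8, 14, 28, 56.
Subgroups by order — order 1: 1; order 2: 1; order 4: 1; order 7: 1; order 8: 1; order 14: 1; order 28: 1; order 56: 1.
Total: 1 + 1 + 1 + 1 + 1 + 1 + 1 + 1 = 8.

8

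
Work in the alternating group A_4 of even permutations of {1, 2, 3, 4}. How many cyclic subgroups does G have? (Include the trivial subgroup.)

8

A cyclic subgroup of order d is generated by each of its φ(d) elements of order d, so the cyclic subgroups of order d number (#elements of order d)/φ(d).
Cyclic subgroups by order — order 1: 1; order 2: 3; order 3: 4.
Total: 8.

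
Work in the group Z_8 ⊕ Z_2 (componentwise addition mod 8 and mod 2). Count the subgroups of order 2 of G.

3

|G| = 16 and 2 | 16, so subgroups of order 2 are possible by Lagrange.
The subgroups of order 2 are: {(0,0), (0,1)}; {(0,0), (4,0)}; {(0,0), (4,1)}.
So G has 3 subgroups of order 2.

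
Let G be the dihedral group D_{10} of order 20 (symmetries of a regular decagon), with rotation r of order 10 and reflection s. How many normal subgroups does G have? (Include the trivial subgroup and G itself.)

G has 22 subgroups. Checking conjugation-invariance by order — order 1: 1/1 normal; order 2: 1/11 normal; order 4: 0/5 normal; order 5: 1/1 normal; order 10: 3/3 normal; order 20: 1/1 normal.
Total normal subgroups: 7.

7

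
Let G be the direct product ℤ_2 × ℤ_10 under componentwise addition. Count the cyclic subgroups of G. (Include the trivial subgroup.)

8

Each element a generates a cyclic subgroup ⟨a⟩; distinct elements may generate the same one (a cyclic group of order d has φ(d) generators).
Cyclic subgroups by order — order 1: 1; order 2: 3; order 5: 1; order 10: 3.
Total: 8.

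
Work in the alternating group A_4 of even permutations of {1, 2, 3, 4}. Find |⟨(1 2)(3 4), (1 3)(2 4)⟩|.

|⟨(1 2)(3 4)⟩| = 2 and |⟨(1 3)(2 4)⟩| = 2, so |H| is a multiple of lcm(2, 2) = 2 and divides |G| = 12.
Closing under the operation: H = {e, (1 2)(3 4), (1 3)(2 4), (1 4)(2 3)}, so |H| = 4.

4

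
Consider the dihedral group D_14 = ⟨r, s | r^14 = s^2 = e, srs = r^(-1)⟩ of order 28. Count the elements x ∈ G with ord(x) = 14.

The elements of order 14 are: r, r^3, r^5, r^9, r^11, r^13.
That's 6.

6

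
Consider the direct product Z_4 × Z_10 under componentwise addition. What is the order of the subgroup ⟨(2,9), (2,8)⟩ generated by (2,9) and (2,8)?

20

|⟨(2,9)⟩| = 10 and |⟨(2,8)⟩| = 10, so |H| is a multiple of lcm(10, 10) = 10 and divides |G| = 40.
Closing under the operation: H = {(0,0), (0,1), (0,2), (0,3), (0,4), (0,5), (0,6), (0,7), (0,8), (0,9), (2,0), (2,1), (2,2), (2,3), (2,4), (2,5), (2,6), (2,7), (2,8), (2,9)}, so |H| = 20.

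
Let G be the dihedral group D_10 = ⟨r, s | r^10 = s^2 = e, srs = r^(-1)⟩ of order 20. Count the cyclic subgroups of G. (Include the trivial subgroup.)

14

A cyclic subgroup of order d is generated by each of its φ(d) elements of order d, so the cyclic subgroups of order d number (#elements of order d)/φ(d).
Cyclic subgroups by order — order 1: 1; order 2: 11; order 5: 1; order 10: 1.
Total: 14.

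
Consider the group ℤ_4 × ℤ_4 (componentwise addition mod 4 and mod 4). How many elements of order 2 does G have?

An element (a,b) has order lcm(ord(a), ord(b)); count pairs with lcm equal to 2.
Enumerating gives 3 such elements.

3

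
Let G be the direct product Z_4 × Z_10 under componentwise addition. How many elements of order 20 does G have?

16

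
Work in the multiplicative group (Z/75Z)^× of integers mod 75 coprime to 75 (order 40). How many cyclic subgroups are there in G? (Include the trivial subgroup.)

12

A cyclic subgroup of order d is generated by each of its φ(d) elements of order d, so the cyclic subgroups of order d number (#elements of order d)/φ(d).
Cyclic subgroups by order — order 1: 1; order 2: 3; order 4: 2; order 5: 1; order 10: 3; order 20: 2.
Total: 12.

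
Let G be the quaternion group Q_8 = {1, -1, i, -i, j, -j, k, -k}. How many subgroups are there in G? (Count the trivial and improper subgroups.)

6

|G| = 8, so by Lagrange every subgroup order divides 8. Divisors: 1, 2, 4, 8.
Subgroups by order — order 1: 1; order 2: 1; order 4: 3; order 8: 1.
Total: 1 + 1 + 3 + 1 = 6.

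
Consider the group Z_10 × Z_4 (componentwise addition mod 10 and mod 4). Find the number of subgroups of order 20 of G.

|G| = 40 and 20 | 40, so subgroups of order 20 are possible by Lagrange.
The subgroups of order 20 are: {(0,0), (0,1), (0,2), (0,3), (2,0), (2,1), (2,2), (2,3), (4,0), (4,1), (4,2), (4,3), (6,0), (6,1), (6,2), (6,3), (8,0), (8,1), (8,2), (8,3)}; {(0,0), (0,2), (1,0), (1,2), (2,0), (2,2), (3,0), (3,2), (4,0), (4,2), (5,0), (5,2), (6,0), (6,2), (7,0), (7,2), (8,0), (8,2), (9,0), (9,2)}; {(0,0), (0,2), (1,1), (1,3), (2,0), (2,2), (3,1), (3,3), (4,0), (4,2), (5,1), (5,3), (6,0), (6,2), (7,1), (7,3), (8,0), (8,2), (9,1), (9,3)}.
So G has 3 subgroups of order 20.

3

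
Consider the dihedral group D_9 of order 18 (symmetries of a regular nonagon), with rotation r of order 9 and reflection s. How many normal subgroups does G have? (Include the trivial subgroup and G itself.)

4

G has 16 subgroups. Checking conjugation-invariance by order — order 1: 1/1 normal; order 2: 0/9 normal; order 3: 1/1 normal; order 6: 0/3 normal; order 9: 1/1 normal; order 18: 1/1 normal.
Total normal subgroups: 4.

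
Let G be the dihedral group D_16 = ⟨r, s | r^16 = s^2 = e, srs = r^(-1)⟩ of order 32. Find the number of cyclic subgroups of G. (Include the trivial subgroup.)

21

Each element a generates a cyclic subgroup ⟨a⟩; distinct elements may generate the same one (a cyclic group of order d has φ(d) generators).
Cyclic subgroups by order — order 1: 1; order 2: 17; order 4: 1; order 8: 1; order 16: 1.
Total: 21.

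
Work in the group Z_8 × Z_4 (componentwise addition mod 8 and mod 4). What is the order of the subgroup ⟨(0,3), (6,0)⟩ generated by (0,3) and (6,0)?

16

|⟨(0,3)⟩| = 4 and |⟨(6,0)⟩| = 4, so |H| is a multiple of lcm(4, 4) = 4 and divides |G| = 32.
Closing under the operation: H = {(0,0), (0,1), (0,2), (0,3), (2,0), (2,1), (2,2), (2,3), (4,0), (4,1), (4,2), (4,3), (6,0), (6,1), (6,2), (6,3)}, so |H| = 16.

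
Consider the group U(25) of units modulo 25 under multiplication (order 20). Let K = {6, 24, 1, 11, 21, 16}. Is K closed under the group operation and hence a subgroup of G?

No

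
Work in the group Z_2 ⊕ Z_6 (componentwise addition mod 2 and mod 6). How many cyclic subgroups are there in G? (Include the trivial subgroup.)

8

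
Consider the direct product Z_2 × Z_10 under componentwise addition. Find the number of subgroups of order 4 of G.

|G| = 20 and 4 | 20, so subgroups of order 4 are possible by Lagrange.
The subgroups of order 4 are: {(0,0), (0,5), (1,0), (1,5)}.
So G has 1 subgroup of order 4.

1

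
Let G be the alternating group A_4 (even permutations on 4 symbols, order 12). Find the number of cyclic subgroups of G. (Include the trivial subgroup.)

Group the elements of G by the cyclic subgroup they generate; each cyclic subgroup of order d accounts for φ(d) elements.
Cyclic subgroups by order — order 1: 1; order 2: 3; order 3: 4.
Total: 8.

8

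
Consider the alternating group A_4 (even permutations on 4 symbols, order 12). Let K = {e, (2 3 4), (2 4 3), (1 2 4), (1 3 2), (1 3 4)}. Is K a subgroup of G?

(1 3 2) ∈ K but its inverse (1 2 3) ∉ K, so K is not a subgroup.

No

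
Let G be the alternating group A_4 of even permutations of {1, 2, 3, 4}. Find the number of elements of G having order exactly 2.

3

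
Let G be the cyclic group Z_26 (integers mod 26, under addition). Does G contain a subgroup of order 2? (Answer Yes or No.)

Yes

2 | 26. A subgroup of order 2 is {0, 13}.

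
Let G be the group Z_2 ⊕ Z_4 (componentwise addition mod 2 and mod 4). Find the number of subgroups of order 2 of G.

3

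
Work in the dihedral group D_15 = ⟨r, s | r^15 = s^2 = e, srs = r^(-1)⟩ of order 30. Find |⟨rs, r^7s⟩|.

10

|⟨rs⟩| = 2 and |⟨r^7s⟩| = 2, so |H| is a multiple of lcm(2, 2) = 2 and divides |G| = 30.
Closing under the operation: H = {e, r^3, r^6, r^9, r^12, rs, r^4s, r^7s, r^10s, r^13s}, so |H| = 10.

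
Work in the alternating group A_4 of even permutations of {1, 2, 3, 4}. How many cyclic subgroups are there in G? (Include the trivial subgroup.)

8

Group the elements of G by the cyclic subgroup they generate; each cyclic subgroup of order d accounts for φ(d) elements.
Cyclic subgroups by order — order 1: 1; order 2: 3; order 3: 4.
Total: 8.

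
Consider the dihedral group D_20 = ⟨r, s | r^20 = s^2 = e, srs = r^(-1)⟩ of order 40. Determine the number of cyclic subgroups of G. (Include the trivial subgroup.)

26

Each element a generates a cyclic subgroup ⟨a⟩; distinct elements may generate the same one (a cyclic group of order d has φ(d) generators).
Cyclic subgroups by order — order 1: 1; order 2: 21; order 4: 1; order 5: 1; order 10: 1; order 20: 1.
Total: 26.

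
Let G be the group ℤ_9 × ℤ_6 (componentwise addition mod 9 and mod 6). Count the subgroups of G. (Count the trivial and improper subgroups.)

20

|G| = 54, so by Lagrange every subgroup order divides 54. Divisors: 1, 2, 3, 6, 9, 18, 27, 54.
Subgroups by order — order 1: 1; order 2: 1; order 3: 4; order 6: 4; order 9: 4; order 18: 4; order 27: 1; order 54: 1.
Total: 1 + 1 + 4 + 4 + 4 + 4 + 1 + 1 = 20.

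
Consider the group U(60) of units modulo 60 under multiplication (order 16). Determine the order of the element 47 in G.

4

Compute successive powers of 47 mod 60: 47, 49, 23, 1; 47^4 ≡ 1 (mod 60).
So |⟨47⟩| = 4.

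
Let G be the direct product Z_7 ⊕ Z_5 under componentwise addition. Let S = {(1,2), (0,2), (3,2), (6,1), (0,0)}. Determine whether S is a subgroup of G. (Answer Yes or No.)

No

(0,2) ∈ S but its inverse (0,3) ∉ S, so S is not a subgroup.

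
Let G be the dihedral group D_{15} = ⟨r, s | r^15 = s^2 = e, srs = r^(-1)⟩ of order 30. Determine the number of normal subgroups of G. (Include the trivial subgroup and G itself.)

G has 28 subgroups. Checking conjugation-invariance by order — order 1: 1/1 normal; order 2: 0/15 normal; order 3: 1/1 normal; order 5: 1/1 normal; order 6: 0/5 normal; order 10: 0/3 normal; order 15: 1/1 normal; order 30: 1/1 normal.
Total normal subgroups: 5.

5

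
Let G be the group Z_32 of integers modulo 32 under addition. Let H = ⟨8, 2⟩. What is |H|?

16

|⟨8⟩| = 4 and |⟨2⟩| = 16, so |H| is a multiple of lcm(4, 16) = 16 and divides |G| = 32.
Closing under the operation: H = {0, 2, 4, 6, 8, 10, 12, 14, 16, 18, 20, 22, 24, 26, 28, 30}, so |H| = 16.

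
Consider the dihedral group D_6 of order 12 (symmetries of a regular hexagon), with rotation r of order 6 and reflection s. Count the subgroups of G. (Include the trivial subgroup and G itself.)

|G| = 12, so by Lagrange every subgroup order divides 12. Divisors: 1, 2, 3, 4, 6, 12.
Subgroups by order — order 1: 1; order 2: 7; order 3: 1; order 4: 3; order 6: 3; order 12: 1.
Total: 1 + 7 + 1 + 3 + 3 + 1 = 16.

16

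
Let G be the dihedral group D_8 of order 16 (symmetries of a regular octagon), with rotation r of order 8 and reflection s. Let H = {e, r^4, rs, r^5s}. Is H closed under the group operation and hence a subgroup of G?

Yes

|H| = 4 divides |G| = 16, consistent with Lagrange.
H contains the identity, every element's inverse is in H, and H is closed under ·: it is a subgroup.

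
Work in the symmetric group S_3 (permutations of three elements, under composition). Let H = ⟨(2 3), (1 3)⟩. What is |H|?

|⟨(2 3)⟩| = 2 and |⟨(1 3)⟩| = 2, so |H| is a multiple of lcm(2, 2) = 2 and divides |G| = 6.
Closing {(2 3), (1 3)} under the group operation gives all of G, so |H| = 6.

6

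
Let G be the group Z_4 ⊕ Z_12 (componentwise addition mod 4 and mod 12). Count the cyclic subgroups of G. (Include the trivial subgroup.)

Group the elements of G by the cyclic subgroup they generate; each cyclic subgroup of order d accounts for φ(d) elements.
Cyclic subgroups by order — order 1: 1; order 2: 3; order 3: 1; order 4: 6; order 6: 3; order 12: 6.
Total: 20.

20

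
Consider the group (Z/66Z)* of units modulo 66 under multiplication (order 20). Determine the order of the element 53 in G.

Compute successive powers of 53 mod 66: 53, 37, 47, 49, 23, 31, 59, 25, …; 53^10 ≡ 1 (mod 66).
So |⟨53⟩| = 10.

10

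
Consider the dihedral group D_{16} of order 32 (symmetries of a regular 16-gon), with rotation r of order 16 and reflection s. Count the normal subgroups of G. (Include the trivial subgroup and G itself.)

8

G has 36 subgroups. Checking conjugation-invariance by order — order 1: 1/1 normal; order 2: 1/17 normal; order 4: 1/9 normal; order 8: 1/5 normal; order 16: 3/3 normal; order 32: 1/1 normal.
Total normal subgroups: 8.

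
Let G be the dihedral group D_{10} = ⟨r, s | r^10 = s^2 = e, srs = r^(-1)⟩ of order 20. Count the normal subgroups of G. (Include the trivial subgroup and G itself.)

7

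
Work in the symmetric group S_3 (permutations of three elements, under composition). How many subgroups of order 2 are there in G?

3

|G| = 6 and 2 | 6, so subgroups of order 2 are possible by Lagrange.
The subgroups of order 2 are: {e, (1 2)}; {e, (1 3)}; {e, (2 3)}.
So G has 3 subgroups of order 2.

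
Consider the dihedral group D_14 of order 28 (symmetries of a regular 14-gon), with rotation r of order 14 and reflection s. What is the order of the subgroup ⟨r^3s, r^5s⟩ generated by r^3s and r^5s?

|⟨r^3s⟩| = 2 and |⟨r^5s⟩| = 2, so |H| is a multiple of lcm(2, 2) = 2 and divides |G| = 28.
Closing under the operation: H = {e, r^2, r^4, r^6, r^8, r^10, r^12, rs, r^3s, r^5s, r^7s, r^9s, r^11s, r^13s}, so |H| = 14.

14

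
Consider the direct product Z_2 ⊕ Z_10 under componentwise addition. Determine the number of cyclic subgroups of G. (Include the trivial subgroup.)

8

A cyclic subgroup of order d is generated by each of its φ(d) elements of order d, so the cyclic subgroups of order d number (#elements of order d)/φ(d).
Cyclic subgroups by order — order 1: 1; order 2: 3; order 5: 1; order 10: 3.
Total: 8.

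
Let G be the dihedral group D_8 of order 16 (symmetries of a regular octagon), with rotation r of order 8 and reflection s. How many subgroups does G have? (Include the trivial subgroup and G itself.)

|G| = 16, so by Lagrange every subgroup order divides 16. Divisors: 1, 2, 4, 8, 16.
Subgroups by order — order 1: 1; order 2: 9; order 4: 5; order 8: 3; order 16: 1.
Total: 1 + 9 + 5 + 3 + 1 = 19.

19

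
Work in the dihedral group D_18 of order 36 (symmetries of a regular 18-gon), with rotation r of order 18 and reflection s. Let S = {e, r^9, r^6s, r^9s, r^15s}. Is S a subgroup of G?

|S| = 5 does not divide |G| = 36, so by Lagrange S is not a subgroup.

No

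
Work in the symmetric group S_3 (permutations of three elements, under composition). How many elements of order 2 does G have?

3

The elements of order 2 are: (2 3), (1 2), (1 3).
That's 3.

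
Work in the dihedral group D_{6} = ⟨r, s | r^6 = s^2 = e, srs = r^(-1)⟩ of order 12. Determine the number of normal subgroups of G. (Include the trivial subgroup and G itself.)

G has 16 subgroups. Checking conjugation-invariance by order — order 1: 1/1 normal; order 2: 1/7 normal; order 3: 1/1 normal; order 4: 0/3 normal; order 6: 3/3 normal; order 12: 1/1 normal.
Total normal subgroups: 7.

7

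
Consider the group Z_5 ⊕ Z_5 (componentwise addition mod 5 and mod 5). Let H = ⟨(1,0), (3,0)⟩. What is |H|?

|⟨(1,0)⟩| = 5 and |⟨(3,0)⟩| = 5, so |H| is a multiple of lcm(5, 5) = 5 and divides |G| = 25.
Closing under the operation: H = {(0,0), (1,0), (2,0), (3,0), (4,0)}, so |H| = 5.

5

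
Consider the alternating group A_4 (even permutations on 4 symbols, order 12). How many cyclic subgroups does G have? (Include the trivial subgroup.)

8

Group the elements of G by the cyclic subgroup they generate; each cyclic subgroup of order d accounts for φ(d) elements.
Cyclic subgroups by order — order 1: 1; order 2: 3; order 3: 4.
Total: 8.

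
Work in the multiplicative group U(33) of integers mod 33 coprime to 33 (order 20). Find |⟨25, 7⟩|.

10

|⟨25⟩| = 5 and |⟨7⟩| = 10, so |H| is a multiple of lcm(5, 10) = 10 and divides |G| = 20.
Closing under the operation: H = {1, 4, 7, 10, 13, 16, 19, 25, 28, 31}, so |H| = 10.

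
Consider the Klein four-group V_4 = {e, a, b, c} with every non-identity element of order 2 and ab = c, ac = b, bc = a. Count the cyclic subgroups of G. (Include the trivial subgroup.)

4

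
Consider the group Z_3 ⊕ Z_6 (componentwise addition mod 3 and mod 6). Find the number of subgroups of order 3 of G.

|G| = 18 and 3 | 18, so subgroups of order 3 are possible by Lagrange.
The subgroups of order 3 are: {(0,0), (0,2), (0,4)}; {(0,0), (1,0), (2,0)}; {(0,0), (1,2), (2,4)}; {(0,0), (1,4), (2,2)}.
So G has 4 subgroups of order 3.

4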